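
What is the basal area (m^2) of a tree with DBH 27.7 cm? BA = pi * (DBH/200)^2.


D/200 = 27.7/200 = 0.1385 m
(D/200)^2 = 0.1385^2 = 0.01918225
BA = 3.141593 * 0.01918225 = 0.0602628 ≈ 0.0603 m^2

0.0603 m^2


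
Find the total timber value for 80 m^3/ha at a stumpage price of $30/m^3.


Value = 80 * 30 = $2400/ha

$2400/ha


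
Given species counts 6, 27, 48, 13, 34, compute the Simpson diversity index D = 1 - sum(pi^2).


Total N = 6 + 27 + 48 + 13 + 34 = 128
Per-species terms:
  p = 6/128 = 0.046875; p^2 = 0.046875^2 = 0.002197
  p = 27/128 = 0.210938; p^2 = 0.210938^2 = 0.044495
  p = 48/128 = 0.375000; p^2 = 0.375000^2 = 0.140625
  p = 13/128 = 0.101563; p^2 = 0.101563^2 = 0.010315
  p = 34/128 = 0.265625; p^2 = 0.265625^2 = 0.070557
sum(p^2) = 0.002197 + 0.044495 + 0.140625 + 0.010315 + 0.070557 = 0.268189
D = 1 - 0.268189 = 0.731811 ≈ 0.7318

0.7318


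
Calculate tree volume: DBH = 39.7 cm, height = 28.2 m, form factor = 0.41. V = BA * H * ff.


(D/200)^2 = (39.7/200)^2 = 0.1985^2 = 0.03940225
BA = 3.141593 * 0.03940225 = 0.123786 m^2
V = 0.123786 * 28.2 * 0.41 = 1.43121 ≈ 1.431 m^3

1.431 m^3


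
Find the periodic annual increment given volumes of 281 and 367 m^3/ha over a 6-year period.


PAI = (V2 - V1) / period = (367 - 281) / 6 = 86 / 6 = 14.3333 ≈ 14.33 m^3/ha/yr

14.33 m^3/ha/yr


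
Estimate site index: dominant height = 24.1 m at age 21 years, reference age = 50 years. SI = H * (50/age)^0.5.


50/21 = 2.38095
(2.38095)^0.5 = 1.54303
SI = 24.1 * 1.54303 = 37.1870 ≈ 37.2 m

37.2 m


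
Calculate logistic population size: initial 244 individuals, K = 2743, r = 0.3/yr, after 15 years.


(K - N0)/N0 = (2743 - 244)/244 = 2499/244 = 10.2418
r*t = 0.3 * 15 = 4.5; exp(-4.5) = 0.0111090
10.2418 * 0.0111090 = 0.113776
1 + 0.113776 = 1.11378
N = 2743 / 1.11378 = 2462.78 ≈ 2463

2463


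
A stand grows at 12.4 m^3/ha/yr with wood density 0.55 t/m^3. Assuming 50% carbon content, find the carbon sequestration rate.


C = 12.4 * 0.55 * 0.5 = 3.41 t C/ha/yr

3.41 t C/ha/yr


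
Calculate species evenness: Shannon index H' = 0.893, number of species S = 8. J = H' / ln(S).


ln(8) = 2.07944
J = H' / ln(S) = 0.893 / 2.07944 = 0.429443 ≈ 0.4294

0.4294


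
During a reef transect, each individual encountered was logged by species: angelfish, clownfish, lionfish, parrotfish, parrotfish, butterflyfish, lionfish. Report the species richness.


Total individuals logged = 7
Distinct species (count of individuals): angelfish (1), clownfish (1), lionfish (2), parrotfish (2), butterflyfish (1)
Species richness = number of distinct species = 5

5


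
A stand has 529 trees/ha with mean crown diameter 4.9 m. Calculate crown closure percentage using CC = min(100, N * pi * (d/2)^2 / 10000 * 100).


(d/2)^2 = (4.9/2)^2 = 2.45^2 = 6.0025
Crown area = 3.141593 * 6.0025 = 18.8574 m^2
N * area / 10000 * 100 = 529 * 18.8574 / 10000 * 100 = 99.7556
CC = min(100, 99.7556) = 99.7556 ≈ 99.8%

99.8%


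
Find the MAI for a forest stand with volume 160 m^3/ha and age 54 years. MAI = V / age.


MAI = 160 / 54 = 2.9630 ≈ 2.96 m^3/ha/yr

2.96 m^3/ha/yr


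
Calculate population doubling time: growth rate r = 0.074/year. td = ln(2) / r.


td = ln(2) / 0.074 = 0.693147 / 0.074 = 9.36685 ≈ 9.4 years

9.4 years


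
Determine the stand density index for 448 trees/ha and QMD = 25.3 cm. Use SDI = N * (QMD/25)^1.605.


QMD/25 = 25.3/25 = 1.012
(1.012)^1.605 = exp(1.605 * ln(1.012)) = exp(1.605 * 0.0119286) = exp(0.0191454) = 1.01933
SDI = 448 * 1.01933 = 456.660 ≈ 457

457


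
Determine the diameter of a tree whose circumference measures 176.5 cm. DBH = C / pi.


DBH = C / pi = 176.5 / 3.141593 = 56.1817 ≈ 56.18 cm

56.18 cm


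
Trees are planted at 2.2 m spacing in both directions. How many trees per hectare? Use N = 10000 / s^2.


N = 10000 / 2.2^2 = 10000 / 4.84 = 2066.12 ≈ 2066 trees/ha

2066 trees/ha


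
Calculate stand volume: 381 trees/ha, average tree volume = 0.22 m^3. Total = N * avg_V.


V_stand = 381 * 0.22 = 83.82 ≈ 83.8 m^3/ha

83.8 m^3/ha


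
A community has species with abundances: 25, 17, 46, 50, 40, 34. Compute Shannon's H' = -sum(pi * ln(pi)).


Total N = 25 + 17 + 46 + 50 + 40 + 34 = 212
Per-species terms:
  p = 25/212 = 0.117925; ln(p) = -2.137706; p*ln(p) = 0.117925 * (-2.137706) = -0.252089
  p = 17/212 = 0.080189; ln(p) = -2.523369; p*ln(p) = 0.080189 * (-2.523369) = -0.202346
  p = 46/212 = 0.216981; ln(p) = -1.527945; p*ln(p) = 0.216981 * (-1.527945) = -0.331535
  p = 50/212 = 0.235849; ln(p) = -1.444564; p*ln(p) = 0.235849 * (-1.444564) = -0.340699
  p = 40/212 = 0.188679; ln(p) = -1.667708; p*ln(p) = 0.188679 * (-1.667708) = -0.314661
  p = 34/212 = 0.160377; ln(p) = -1.830228; p*ln(p) = 0.160377 * (-1.830228) = -0.293526
sum(p*ln(p)) = (-0.252089) + (-0.202346) + (-0.331535) + (-0.340699) + (-0.314661) + (-0.293526) = -1.734856
H' = -(-1.734856) = 1.734856 ≈ 1.7349

1.7349


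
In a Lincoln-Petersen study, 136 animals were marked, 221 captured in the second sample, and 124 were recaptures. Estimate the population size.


N = M * C / R = 136 * 221 / 124 = 30056 / 124 = 242.39 ≈ 242

242 individuals


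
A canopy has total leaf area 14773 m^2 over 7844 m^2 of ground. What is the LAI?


LAI = 14773 / 7844 = 1.8834 ≈ 1.88

1.88


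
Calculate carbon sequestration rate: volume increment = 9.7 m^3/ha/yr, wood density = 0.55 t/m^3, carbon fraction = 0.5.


C = 9.7 * 0.55 * 0.5 = 2.6675 ≈ 2.67 t C/ha/yr

2.67 t C/ha/yr


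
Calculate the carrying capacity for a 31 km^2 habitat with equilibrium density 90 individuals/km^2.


K = 90 * 31 = 2790 individuals

2790 individuals


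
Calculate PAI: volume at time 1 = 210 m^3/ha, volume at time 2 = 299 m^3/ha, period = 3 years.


PAI = (V2 - V1) / period = (299 - 210) / 3 = 89 / 3 = 29.6667 ≈ 29.67 m^3/ha/yr

29.67 m^3/ha/yr


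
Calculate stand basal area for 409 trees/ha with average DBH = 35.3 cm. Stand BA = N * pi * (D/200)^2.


(D/200)^2 = (35.3/200)^2 = 0.1765^2 = 0.03115225
Individual BA = 3.141593 * 0.03115225 = 0.0978677 m^2
Stand BA = 409 * 0.0978677 = 40.0279 ≈ 40.03 m^2/ha

40.03 m^2/ha


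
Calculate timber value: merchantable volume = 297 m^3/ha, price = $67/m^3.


Value = 297 * 67 = $19899/ha

$19899/ha


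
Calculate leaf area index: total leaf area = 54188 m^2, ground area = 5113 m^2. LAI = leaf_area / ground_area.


LAI = 54188 / 5113 = 10.5981 ≈ 10.60

10.60


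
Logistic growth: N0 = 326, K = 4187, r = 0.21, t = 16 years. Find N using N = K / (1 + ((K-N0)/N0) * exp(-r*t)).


(K - N0)/N0 = (4187 - 326)/326 = 3861/326 = 11.8436
r*t = 0.21 * 16 = 3.36; exp(-3.36) = 0.0347353
11.8436 * 0.0347353 = 0.411391
1 + 0.411391 = 1.41139
N = 4187 / 1.41139 = 2966.58 ≈ 2967

2967


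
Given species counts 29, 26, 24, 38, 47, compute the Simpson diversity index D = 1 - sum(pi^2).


Total N = 29 + 26 + 24 + 38 + 47 = 164
Per-species terms:
  p = 29/164 = 0.176829; p^2 = 0.176829^2 = 0.031268
  p = 26/164 = 0.158537; p^2 = 0.158537^2 = 0.025134
  p = 24/164 = 0.146341; p^2 = 0.146341^2 = 0.021416
  p = 38/164 = 0.231707; p^2 = 0.231707^2 = 0.053688
  p = 47/164 = 0.286585; p^2 = 0.286585^2 = 0.082131
sum(p^2) = 0.031268 + 0.025134 + 0.021416 + 0.053688 + 0.082131 = 0.213637
D = 1 - 0.213637 = 0.786363 ≈ 0.7864

0.7864


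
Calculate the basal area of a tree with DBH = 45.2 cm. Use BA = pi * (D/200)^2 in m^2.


D/200 = 45.2/200 = 0.226 m
(D/200)^2 = 0.226^2 = 0.051076
BA = 3.141593 * 0.051076 = 0.160460 ≈ 0.1605 m^2

0.1605 m^2


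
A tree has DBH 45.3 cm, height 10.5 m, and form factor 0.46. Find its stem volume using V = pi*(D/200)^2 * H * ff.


(D/200)^2 = (45.3/200)^2 = 0.2265^2 = 0.05130225
BA = 3.141593 * 0.05130225 = 0.161171 m^2
V = 0.161171 * 10.5 * 0.46 = 0.778456 ≈ 0.778 m^3

0.778 m^3


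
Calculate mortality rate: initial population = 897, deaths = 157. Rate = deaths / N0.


Mortality rate = 157 / 897 = 0.175028 ≈ 0.1750

0.1750


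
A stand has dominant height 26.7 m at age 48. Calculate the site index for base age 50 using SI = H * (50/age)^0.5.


50/48 = 1.04167
(1.04167)^0.5 = 1.02062
SI = 26.7 * 1.02062 = 27.2506 ≈ 27.3 m

27.3 m


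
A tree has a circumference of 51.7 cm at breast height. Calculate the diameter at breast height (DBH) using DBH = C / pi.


DBH = C / pi = 51.7 / 3.141593 = 16.4566 ≈ 16.46 cm

16.46 cm


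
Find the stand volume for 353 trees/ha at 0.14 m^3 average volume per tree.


V_stand = 353 * 0.14 = 49.42 ≈ 49.4 m^3/ha

49.4 m^3/ha


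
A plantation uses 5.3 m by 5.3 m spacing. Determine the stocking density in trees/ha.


N = 10000 / 5.3^2 = 10000 / 28.09 = 355.999 ≈ 356 trees/ha

356 trees/ha


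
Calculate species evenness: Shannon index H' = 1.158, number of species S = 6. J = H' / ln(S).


ln(6) = 1.79176
J = H' / ln(S) = 1.158 / 1.79176 = 0.646292 ≈ 0.6463

0.6463


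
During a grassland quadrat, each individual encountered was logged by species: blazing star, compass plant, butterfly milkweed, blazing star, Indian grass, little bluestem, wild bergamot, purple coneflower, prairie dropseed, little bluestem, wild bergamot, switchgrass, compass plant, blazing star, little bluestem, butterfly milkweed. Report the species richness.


Total individuals logged = 16
Distinct species (count of individuals): blazing star (3), compass plant (2), butterfly milkweed (2), Indian grass (1), little bluestem (3), wild bergamot (2), purple coneflower (1), prairie dropseed (1), switchgrass (1)
Species richness = number of distinct species = 9

9


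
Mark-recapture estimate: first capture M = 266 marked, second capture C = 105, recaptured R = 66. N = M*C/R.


N = M * C / R = 266 * 105 / 66 = 27930 / 66 = 423.18 ≈ 423

423 individuals


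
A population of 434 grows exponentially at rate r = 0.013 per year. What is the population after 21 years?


r*t = 0.013 * 21 = 0.273
exp(0.273) = 1.31390
N = 434 * 1.31390 = 570.233 ≈ 570

570


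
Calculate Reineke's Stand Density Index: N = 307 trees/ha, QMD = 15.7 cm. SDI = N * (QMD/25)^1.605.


QMD/25 = 15.7/25 = 0.628
(0.628)^1.605 = exp(1.605 * ln(0.628)) = exp(1.605 * (-0.465215)) = exp(-0.746670) = 0.473942
SDI = 307 * 0.473942 = 145.500 ≈ 146

146


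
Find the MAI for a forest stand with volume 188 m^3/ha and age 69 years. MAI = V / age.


MAI = 188 / 69 = 2.7246 ≈ 2.72 m^3/ha/yr

2.72 m^3/ha/yr


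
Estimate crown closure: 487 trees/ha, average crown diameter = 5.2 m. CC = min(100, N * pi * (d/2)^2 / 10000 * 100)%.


(d/2)^2 = (5.2/2)^2 = 2.6^2 = 6.76
Crown area = 3.141593 * 6.76 = 21.2372 m^2
N * area / 10000 * 100 = 487 * 21.2372 / 10000 * 100 = 103.425
CC = min(100, 103.425) = 100%

100%


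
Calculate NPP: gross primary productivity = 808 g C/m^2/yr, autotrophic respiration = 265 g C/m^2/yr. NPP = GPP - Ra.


NPP = GPP - Ra = 808 - 265 = 543 g C/m^2/yr

543 g C/m^2/yr


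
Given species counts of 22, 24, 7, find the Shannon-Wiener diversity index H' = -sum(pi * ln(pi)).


Total N = 22 + 24 + 7 = 53
Per-species terms:
  p = 22/53 = 0.415094; ln(p) = -0.879250; p*ln(p) = 0.415094 * (-0.879250) = -0.364971
  p = 24/53 = 0.452830; ln(p) = -0.792238; p*ln(p) = 0.452830 * (-0.792238) = -0.358749
  p = 7/53 = 0.132075; ln(p) = -2.024385; p*ln(p) = 0.132075 * (-2.024385) = -0.267371
sum(p*ln(p)) = (-0.364971) + (-0.358749) + (-0.267371) = -0.991091
H' = -(-0.991091) = 0.991091 ≈ 0.9911

0.9911


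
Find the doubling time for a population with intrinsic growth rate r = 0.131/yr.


td = ln(2) / 0.131 = 0.693147 / 0.131 = 5.29120 ≈ 5.3 years

5.3 years


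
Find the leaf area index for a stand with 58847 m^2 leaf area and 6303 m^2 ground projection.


LAI = 58847 / 6303 = 9.3363 ≈ 9.34

9.34


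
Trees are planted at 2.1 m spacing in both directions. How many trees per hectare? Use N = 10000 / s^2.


N = 10000 / 2.1^2 = 10000 / 4.41 = 2267.57 ≈ 2268 trees/ha

2268 trees/ha


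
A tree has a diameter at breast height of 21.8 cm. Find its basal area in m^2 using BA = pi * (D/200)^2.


D/200 = 21.8/200 = 0.109 m
(D/200)^2 = 0.109^2 = 0.011881
BA = 3.141593 * 0.011881 = 0.0373253 ≈ 0.0373 m^2

0.0373 m^2


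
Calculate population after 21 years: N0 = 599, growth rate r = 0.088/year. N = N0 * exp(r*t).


r*t = 0.088 * 21 = 1.848
exp(1.848) = 6.34711
N = 599 * 6.34711 = 3801.92 ≈ 3802

3802


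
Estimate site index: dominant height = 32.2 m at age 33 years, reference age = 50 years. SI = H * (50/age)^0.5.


50/33 = 1.51515
(1.51515)^0.5 = 1.23091
SI = 32.2 * 1.23091 = 39.6353 ≈ 39.6 m

39.6 m


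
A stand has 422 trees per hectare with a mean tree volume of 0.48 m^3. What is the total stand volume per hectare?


V_stand = 422 * 0.48 = 202.56 ≈ 202.6 m^3/ha

202.6 m^3/ha


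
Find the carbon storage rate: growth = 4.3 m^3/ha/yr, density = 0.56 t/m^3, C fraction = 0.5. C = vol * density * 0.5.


C = 4.3 * 0.56 * 0.5 = 1.204 ≈ 1.20 t C/ha/yr

1.20 t C/ha/yr


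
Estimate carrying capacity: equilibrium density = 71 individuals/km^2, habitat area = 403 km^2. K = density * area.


K = 71 * 403 = 28613 individuals

28613 individuals


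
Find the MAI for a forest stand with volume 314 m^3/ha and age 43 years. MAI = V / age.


MAI = 314 / 43 = 7.3023 ≈ 7.30 m^3/ha/yr

7.30 m^3/ha/yr


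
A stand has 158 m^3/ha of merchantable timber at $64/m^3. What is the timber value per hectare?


Value = 158 * 64 = $10112/ha

$10112/ha


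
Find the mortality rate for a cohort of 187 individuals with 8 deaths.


Mortality rate = 8 / 187 = 0.042781 ≈ 0.0428

0.0428


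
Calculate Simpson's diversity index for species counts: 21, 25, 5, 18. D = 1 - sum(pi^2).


Total N = 21 + 25 + 5 + 18 = 69
Per-species terms:
  p = 21/69 = 0.304348; p^2 = 0.304348^2 = 0.092628
  p = 25/69 = 0.362319; p^2 = 0.362319^2 = 0.131275
  p = 5/69 = 0.072464; p^2 = 0.072464^2 = 0.005251
  p = 18/69 = 0.260870; p^2 = 0.260870^2 = 0.068053
sum(p^2) = 0.092628 + 0.131275 + 0.005251 + 0.068053 = 0.297207
D = 1 - 0.297207 = 0.702793 ≈ 0.7028

0.7028


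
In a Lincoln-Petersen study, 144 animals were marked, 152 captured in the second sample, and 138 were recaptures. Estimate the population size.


N = M * C / R = 144 * 152 / 138 = 21888 / 138 = 158.61 ≈ 159

159 individuals


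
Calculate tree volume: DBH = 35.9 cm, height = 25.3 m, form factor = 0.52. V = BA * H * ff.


(D/200)^2 = (35.9/200)^2 = 0.1795^2 = 0.03222025
BA = 3.141593 * 0.03222025 = 0.101223 m^2
V = 0.101223 * 25.3 * 0.52 = 1.33169 ≈ 1.332 m^3

1.332 m^3


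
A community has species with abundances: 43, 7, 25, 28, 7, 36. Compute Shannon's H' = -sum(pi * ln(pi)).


Total N = 43 + 7 + 25 + 28 + 7 + 36 = 146
Per-species terms:
  p = 43/146 = 0.294521; ln(p) = -1.222405; p*ln(p) = 0.294521 * (-1.222405) = -0.360024
  p = 7/146 = 0.047945; ln(p) = -3.037701; p*ln(p) = 0.047945 * (-3.037701) = -0.145643
  p = 25/146 = 0.171233; ln(p) = -1.764730; p*ln(p) = 0.171233 * (-1.764730) = -0.302180
  p = 28/146 = 0.191781; ln(p) = -1.651401; p*ln(p) = 0.191781 * (-1.651401) = -0.316707
  p = 7/146 = 0.047945; ln(p) = -3.037701; p*ln(p) = 0.047945 * (-3.037701) = -0.145643
  p = 36/146 = 0.246575; ln(p) = -1.400089; p*ln(p) = 0.246575 * (-1.400089) = -0.345227
sum(p*ln(p)) = (-0.360024) + (-0.145643) + (-0.302180) + (-0.316707) + (-0.145643) + (-0.345227) = -1.615424
H' = -(-1.615424) = 1.615424 ≈ 1.6154

1.6154


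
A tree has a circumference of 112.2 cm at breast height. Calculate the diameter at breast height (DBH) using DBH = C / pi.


DBH = C / pi = 112.2 / 3.141593 = 35.7144 ≈ 35.71 cm

35.71 cm


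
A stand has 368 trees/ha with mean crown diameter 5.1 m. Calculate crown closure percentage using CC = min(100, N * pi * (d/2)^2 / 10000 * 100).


(d/2)^2 = (5.1/2)^2 = 2.55^2 = 6.5025
Crown area = 3.141593 * 6.5025 = 20.4282 m^2
N * area / 10000 * 100 = 368 * 20.4282 / 10000 * 100 = 75.1758
CC = min(100, 75.1758) = 75.1758 ≈ 75.2%

75.2%


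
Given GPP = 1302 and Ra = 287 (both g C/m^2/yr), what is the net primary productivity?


NPP = GPP - Ra = 1302 - 287 = 1015 g C/m^2/yr

1015 g C/m^2/yr


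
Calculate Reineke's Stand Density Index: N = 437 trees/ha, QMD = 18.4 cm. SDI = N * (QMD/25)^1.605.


QMD/25 = 18.4/25 = 0.736
(0.736)^1.605 = exp(1.605 * ln(0.736)) = exp(1.605 * (-0.306525)) = exp(-0.491973) = 0.611419
SDI = 437 * 0.611419 = 267.190 ≈ 267

267


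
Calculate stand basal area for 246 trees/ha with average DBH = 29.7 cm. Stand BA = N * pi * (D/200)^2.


(D/200)^2 = (29.7/200)^2 = 0.1485^2 = 0.02205225
Individual BA = 3.141593 * 0.02205225 = 0.0692792 m^2
Stand BA = 246 * 0.0692792 = 17.0427 ≈ 17.04 m^2/ha

17.04 m^2/ha


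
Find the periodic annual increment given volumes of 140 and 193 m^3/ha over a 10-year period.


PAI = (V2 - V1) / period = (193 - 140) / 10 = 53 / 10 = 5.30 m^3/ha/yr

5.30 m^3/ha/yr


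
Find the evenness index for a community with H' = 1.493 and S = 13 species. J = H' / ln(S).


ln(13) = 2.56495
J = H' / ln(S) = 1.493 / 2.56495 = 0.582078 ≈ 0.5821

0.5821


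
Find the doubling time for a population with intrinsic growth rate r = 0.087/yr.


td = ln(2) / 0.087 = 0.693147 / 0.087 = 7.96721 ≈ 8.0 years

8.0 years


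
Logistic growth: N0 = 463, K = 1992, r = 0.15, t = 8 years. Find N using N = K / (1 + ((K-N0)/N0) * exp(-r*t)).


(K - N0)/N0 = (1992 - 463)/463 = 1529/463 = 3.30238
r*t = 0.15 * 8 = 1.2; exp(-1.2) = 0.301194
3.30238 * 0.301194 = 0.994657
1 + 0.994657 = 1.99466
N = 1992 / 1.99466 = 998.666 ≈ 999

999


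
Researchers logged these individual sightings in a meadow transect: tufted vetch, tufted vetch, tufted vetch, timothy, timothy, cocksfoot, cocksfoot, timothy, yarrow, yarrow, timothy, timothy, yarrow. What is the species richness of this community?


Total individuals logged = 13
Distinct species (count of individuals): tufted vetch (3), timothy (5), cocksfoot (2), yarrow (3)
Species richness = number of distinct species = 4

4


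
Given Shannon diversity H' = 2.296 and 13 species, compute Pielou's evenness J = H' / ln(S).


ln(13) = 2.56495
J = H' / ln(S) = 2.296 / 2.56495 = 0.895144 ≈ 0.8951

0.8951


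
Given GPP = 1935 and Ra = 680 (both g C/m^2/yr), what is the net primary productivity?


NPP = GPP - Ra = 1935 - 680 = 1255 g C/m^2/yr

1255 g C/m^2/yr


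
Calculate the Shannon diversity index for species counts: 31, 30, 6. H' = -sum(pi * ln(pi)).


Total N = 31 + 30 + 6 = 67
Per-species terms:
  p = 31/67 = 0.462687; ln(p) = -0.770704; p*ln(p) = 0.462687 * (-0.770704) = -0.356595
  p = 30/67 = 0.447761; ln(p) = -0.803496; p*ln(p) = 0.447761 * (-0.803496) = -0.359774
  p = 6/67 = 0.089552; ln(p) = -2.412936; p*ln(p) = 0.089552 * (-2.412936) = -0.216083
sum(p*ln(p)) = (-0.356595) + (-0.359774) + (-0.216083) = -0.932452
H' = -(-0.932452) = 0.932452 ≈ 0.9325

0.9325


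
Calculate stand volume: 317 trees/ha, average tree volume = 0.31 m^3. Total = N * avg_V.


V_stand = 317 * 0.31 = 98.27 ≈ 98.3 m^3/ha

98.3 m^3/ha


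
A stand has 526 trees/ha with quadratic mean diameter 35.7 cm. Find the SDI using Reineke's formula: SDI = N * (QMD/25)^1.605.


QMD/25 = 35.7/25 = 1.428
(1.428)^1.605 = exp(1.605 * ln(1.428)) = exp(1.605 * 0.356275) = exp(0.571821) = 1.77149
SDI = 526 * 1.77149 = 931.804 ≈ 932

932


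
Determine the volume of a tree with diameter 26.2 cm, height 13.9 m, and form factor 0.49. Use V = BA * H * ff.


(D/200)^2 = (26.2/200)^2 = 0.131^2 = 0.017161
BA = 3.141593 * 0.017161 = 0.0539129 m^2
V = 0.0539129 * 13.9 * 0.49 = 0.367201 ≈ 0.367 m^3

0.367 m^3


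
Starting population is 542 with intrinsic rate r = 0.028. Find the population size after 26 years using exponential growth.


r*t = 0.028 * 26 = 0.728
exp(0.728) = 2.07093
N = 542 * 2.07093 = 1122.44 ≈ 1122

1122


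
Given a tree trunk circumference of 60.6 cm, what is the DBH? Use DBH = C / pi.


DBH = C / pi = 60.6 / 3.141593 = 19.2896 ≈ 19.29 cm

19.29 cm


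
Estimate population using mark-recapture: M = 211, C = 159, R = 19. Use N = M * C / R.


N = M * C / R = 211 * 159 / 19 = 33549 / 19 = 1765.74 ≈ 1766

1766 individuals


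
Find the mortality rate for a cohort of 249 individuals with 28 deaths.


Mortality rate = 28 / 249 = 0.1124498 ≈ 0.1124

0.1124


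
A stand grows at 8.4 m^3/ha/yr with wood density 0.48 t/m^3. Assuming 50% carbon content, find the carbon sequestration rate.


C = 8.4 * 0.48 * 0.5 = 2.016 ≈ 2.02 t C/ha/yr

2.02 t C/ha/yr


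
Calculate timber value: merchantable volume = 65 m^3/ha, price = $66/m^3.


Value = 65 * 66 = $4290/ha

$4290/ha


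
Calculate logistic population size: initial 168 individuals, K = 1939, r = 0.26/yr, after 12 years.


(K - N0)/N0 = (1939 - 168)/168 = 1771/168 = 10.5417
r*t = 0.26 * 12 = 3.12; exp(-3.12) = 0.0441572
10.5417 * 0.0441572 = 0.465492
1 + 0.465492 = 1.46549
N = 1939 / 1.46549 = 1323.11 ≈ 1323

1323


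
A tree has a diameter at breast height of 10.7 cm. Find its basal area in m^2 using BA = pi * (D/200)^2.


D/200 = 10.7/200 = 0.0535 m
(D/200)^2 = 0.0535^2 = 0.00286225
BA = 3.141593 * 0.00286225 = 0.00899202 ≈ 0.0090 m^2

0.0090 m^2


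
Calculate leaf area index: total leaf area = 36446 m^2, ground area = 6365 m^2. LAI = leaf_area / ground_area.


LAI = 36446 / 6365 = 5.7260 ≈ 5.73

5.73


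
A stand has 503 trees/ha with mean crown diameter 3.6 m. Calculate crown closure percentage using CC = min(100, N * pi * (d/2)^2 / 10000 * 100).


(d/2)^2 = (3.6/2)^2 = 1.8^2 = 3.24
Crown area = 3.141593 * 3.24 = 10.1788 m^2
N * area / 10000 * 100 = 503 * 10.1788 / 10000 * 100 = 51.1994
CC = min(100, 51.1994) = 51.1994 ≈ 51.2%

51.2%


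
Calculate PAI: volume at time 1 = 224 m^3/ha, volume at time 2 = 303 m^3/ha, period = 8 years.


PAI = (V2 - V1) / period = (303 - 224) / 8 = 79 / 8 = 9.8750 ≈ 9.88 m^3/ha/yr

9.88 m^3/ha/yr


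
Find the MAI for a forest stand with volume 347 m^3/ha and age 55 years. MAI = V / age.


MAI = 347 / 55 = 6.3091 ≈ 6.31 m^3/ha/yr

6.31 m^3/ha/yr


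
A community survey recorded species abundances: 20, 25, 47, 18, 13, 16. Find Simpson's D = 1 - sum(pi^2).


Total N = 20 + 25 + 47 + 18 + 13 + 16 = 139
Per-species terms:
  p = 20/139 = 0.143885; p^2 = 0.143885^2 = 0.020703
  p = 25/139 = 0.179856; p^2 = 0.179856^2 = 0.032348
  p = 47/139 = 0.338129; p^2 = 0.338129^2 = 0.114331
  p = 18/139 = 0.129496; p^2 = 0.129496^2 = 0.016769
  p = 13/139 = 0.093525; p^2 = 0.093525^2 = 0.008747
  p = 16/139 = 0.115108; p^2 = 0.115108^2 = 0.013250
sum(p^2) = 0.020703 + 0.032348 + 0.114331 + 0.016769 + 0.008747 + 0.013250 = 0.206148
D = 1 - 0.206148 = 0.793852 ≈ 0.7939

0.7939


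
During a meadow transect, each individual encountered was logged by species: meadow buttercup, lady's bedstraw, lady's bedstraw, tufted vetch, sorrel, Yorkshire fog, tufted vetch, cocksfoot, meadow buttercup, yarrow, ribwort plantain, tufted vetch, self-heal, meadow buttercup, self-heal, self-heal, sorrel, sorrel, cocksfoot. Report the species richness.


Total individuals logged = 19
Distinct species (count of individuals): meadow buttercup (3), lady's bedstraw (2), tufted vetch (3), sorrel (3), Yorkshire fog (1), cocksfoot (2), yarrow (1), ribwort plantain (1), self-heal (3)
Species richness = number of distinct species = 9

9


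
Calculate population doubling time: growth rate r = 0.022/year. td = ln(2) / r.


td = ln(2) / 0.022 = 0.693147 / 0.022 = 31.5067 ≈ 31.5 years

31.5 years


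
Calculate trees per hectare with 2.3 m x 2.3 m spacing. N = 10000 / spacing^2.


N = 10000 / 2.3^2 = 10000 / 5.29 = 1890.36 ≈ 1890 trees/ha

1890 trees/ha


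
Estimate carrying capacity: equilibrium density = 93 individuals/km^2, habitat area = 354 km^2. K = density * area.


K = 93 * 354 = 32922 individuals

32922 individuals


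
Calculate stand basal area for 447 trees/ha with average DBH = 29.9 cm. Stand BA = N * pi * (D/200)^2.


(D/200)^2 = (29.9/200)^2 = 0.1495^2 = 0.02235025
Individual BA = 3.141593 * 0.02235025 = 0.0702154 m^2
Stand BA = 447 * 0.0702154 = 31.3863 ≈ 31.39 m^2/ha

31.39 m^2/ha


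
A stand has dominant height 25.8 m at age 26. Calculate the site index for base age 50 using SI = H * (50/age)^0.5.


50/26 = 1.92308
(1.92308)^0.5 = 1.38675
SI = 25.8 * 1.38675 = 35.7782 ≈ 35.8 m

35.8 m


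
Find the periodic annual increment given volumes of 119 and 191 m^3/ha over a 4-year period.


PAI = (V2 - V1) / period = (191 - 119) / 4 = 72 / 4 = 18.00 m^3/ha/yr

18.00 m^3/ha/yr


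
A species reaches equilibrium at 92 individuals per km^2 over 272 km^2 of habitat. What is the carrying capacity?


K = 92 * 272 = 25024 individuals

25024 individuals


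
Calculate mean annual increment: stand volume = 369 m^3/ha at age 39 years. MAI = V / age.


MAI = 369 / 39 = 9.4615 ≈ 9.46 m^3/ha/yr

9.46 m^3/ha/yr


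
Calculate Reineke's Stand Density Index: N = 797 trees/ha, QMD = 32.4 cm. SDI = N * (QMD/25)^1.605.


QMD/25 = 32.4/25 = 1.296
(1.296)^1.605 = exp(1.605 * ln(1.296)) = exp(1.605 * 0.259283) = exp(0.416149) = 1.51611
SDI = 797 * 1.51611 = 1208.34 ≈ 1208

1208


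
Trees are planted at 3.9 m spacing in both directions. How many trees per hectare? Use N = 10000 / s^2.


N = 10000 / 3.9^2 = 10000 / 15.21 = 657.462 ≈ 657 trees/ha

657 trees/ha


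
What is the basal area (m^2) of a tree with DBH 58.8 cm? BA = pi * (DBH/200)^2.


D/200 = 58.8/200 = 0.294 m
(D/200)^2 = 0.294^2 = 0.086436
BA = 3.141593 * 0.086436 = 0.271547 ≈ 0.2715 m^2

0.2715 m^2


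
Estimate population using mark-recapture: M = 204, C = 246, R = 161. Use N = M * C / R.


N = M * C / R = 204 * 246 / 161 = 50184 / 161 = 311.70 ≈ 312

312 individuals


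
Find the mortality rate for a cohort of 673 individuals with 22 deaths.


Mortality rate = 22 / 673 = 0.032689 ≈ 0.0327

0.0327


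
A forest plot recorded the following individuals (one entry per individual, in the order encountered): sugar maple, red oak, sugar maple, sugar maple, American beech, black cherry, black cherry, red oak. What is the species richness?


Total individuals logged = 8
Distinct species (count of individuals): sugar maple (3), red oak (2), American beech (1), black cherry (2)
Species richness = number of distinct species = 4

4


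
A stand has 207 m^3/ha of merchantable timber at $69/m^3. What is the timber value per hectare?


Value = 207 * 69 = $14283/ha

$14283/ha


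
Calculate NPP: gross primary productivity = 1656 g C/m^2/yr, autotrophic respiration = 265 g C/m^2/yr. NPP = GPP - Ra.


NPP = GPP - Ra = 1656 - 265 = 1391 g C/m^2/yr

1391 g C/m^2/yr


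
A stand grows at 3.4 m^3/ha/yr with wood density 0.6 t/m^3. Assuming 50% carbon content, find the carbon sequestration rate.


C = 3.4 * 0.6 * 0.5 = 1.02 t C/ha/yr

1.02 t C/ha/yr


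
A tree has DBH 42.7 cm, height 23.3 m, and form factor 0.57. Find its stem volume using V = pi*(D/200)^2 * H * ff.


(D/200)^2 = (42.7/200)^2 = 0.2135^2 = 0.04558225
BA = 3.141593 * 0.04558225 = 0.143201 m^2
V = 0.143201 * 23.3 * 0.57 = 1.90185 ≈ 1.902 m^3

1.902 m^3


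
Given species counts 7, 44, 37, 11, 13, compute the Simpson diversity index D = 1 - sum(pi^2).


Total N = 7 + 44 + 37 + 11 + 13 = 112
Per-species terms:
  p = 7/112 = 0.062500; p^2 = 0.062500^2 = 0.003906
  p = 44/112 = 0.392857; p^2 = 0.392857^2 = 0.154337
  p = 37/112 = 0.330357; p^2 = 0.330357^2 = 0.109136
  p = 11/112 = 0.098214; p^2 = 0.098214^2 = 0.009646
  p = 13/112 = 0.116071; p^2 = 0.116071^2 = 0.013472
sum(p^2) = 0.003906 + 0.154337 + 0.109136 + 0.009646 + 0.013472 = 0.290497
D = 1 - 0.290497 = 0.709503 ≈ 0.7095

0.7095


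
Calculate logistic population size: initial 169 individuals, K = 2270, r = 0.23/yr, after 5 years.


(K - N0)/N0 = (2270 - 169)/169 = 2101/169 = 12.4320
r*t = 0.23 * 5 = 1.15; exp(-1.15) = 0.316637
12.4320 * 0.316637 = 3.93643
1 + 3.93643 = 4.93643
N = 2270 / 4.93643 = 459.846 ≈ 460

460


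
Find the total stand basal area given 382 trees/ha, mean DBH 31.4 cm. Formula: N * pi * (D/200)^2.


(D/200)^2 = (31.4/200)^2 = 0.157^2 = 0.024649
Individual BA = 3.141593 * 0.024649 = 0.0774371 m^2
Stand BA = 382 * 0.0774371 = 29.5810 ≈ 29.58 m^2/ha

29.58 m^2/ha


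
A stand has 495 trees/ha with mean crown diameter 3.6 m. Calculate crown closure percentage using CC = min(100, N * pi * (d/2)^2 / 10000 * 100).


(d/2)^2 = (3.6/2)^2 = 1.8^2 = 3.24
Crown area = 3.141593 * 3.24 = 10.1788 m^2
N * area / 10000 * 100 = 495 * 10.1788 / 10000 * 100 = 50.3851
CC = min(100, 50.3851) = 50.3851 ≈ 50.4%

50.4%


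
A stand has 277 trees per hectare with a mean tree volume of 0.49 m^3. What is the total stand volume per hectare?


V_stand = 277 * 0.49 = 135.73 ≈ 135.7 m^3/ha

135.7 m^3/ha


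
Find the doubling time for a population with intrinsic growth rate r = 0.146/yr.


td = ln(2) / 0.146 = 0.693147 / 0.146 = 4.74758 ≈ 4.7 years

4.7 years


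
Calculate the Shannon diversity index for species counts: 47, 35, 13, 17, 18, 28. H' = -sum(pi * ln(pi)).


Total N = 47 + 35 + 13 + 17 + 18 + 28 = 158
Per-species terms:
  p = 47/158 = 0.297468; ln(p) = -1.212449; p*ln(p) = 0.297468 * (-1.212449) = -0.360665
  p = 35/158 = 0.221519; ln(p) = -1.507247; p*ln(p) = 0.221519 * (-1.507247) = -0.333884
  p = 13/158 = 0.082278; ln(p) = -2.497652; p*ln(p) = 0.082278 * (-2.497652) = -0.205502
  p = 17/158 = 0.107595; ln(p) = -2.229381; p*ln(p) = 0.107595 * (-2.229381) = -0.239870
  p = 18/158 = 0.113924; ln(p) = -2.172224; p*ln(p) = 0.113924 * (-2.172224) = -0.247468
  p = 28/158 = 0.177215; ln(p) = -1.730392; p*ln(p) = 0.177215 * (-1.730392) = -0.306651
sum(p*ln(p)) = (-0.360665) + (-0.333884) + (-0.205502) + (-0.239870) + (-0.247468) + (-0.306651) = -1.694040
H' = -(-1.694040) = 1.694040 ≈ 1.6940

1.6940


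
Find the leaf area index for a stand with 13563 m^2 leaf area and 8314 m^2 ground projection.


LAI = 13563 / 8314 = 1.6313 ≈ 1.63

1.63


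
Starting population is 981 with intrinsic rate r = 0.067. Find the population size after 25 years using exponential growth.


r*t = 0.067 * 25 = 1.675
exp(1.675) = 5.33880
N = 981 * 5.33880 = 5237.36 ≈ 5237

5237


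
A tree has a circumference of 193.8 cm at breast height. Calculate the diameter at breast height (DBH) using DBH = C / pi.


DBH = C / pi = 193.8 / 3.141593 = 61.6884 ≈ 61.69 cm

61.69 cm


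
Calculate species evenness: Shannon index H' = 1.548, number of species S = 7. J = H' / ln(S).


ln(7) = 1.94591
J = H' / ln(S) = 1.548 / 1.94591 = 0.795515 ≈ 0.7955

0.7955


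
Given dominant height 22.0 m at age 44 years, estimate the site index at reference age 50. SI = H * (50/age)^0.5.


50/44 = 1.13636
(1.13636)^0.5 = 1.06600
SI = 22.0 * 1.06600 = 23.4520 ≈ 23.5 m

23.5 m


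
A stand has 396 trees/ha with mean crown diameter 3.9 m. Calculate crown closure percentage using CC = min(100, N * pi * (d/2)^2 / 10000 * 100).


(d/2)^2 = (3.9/2)^2 = 1.95^2 = 3.8025
Crown area = 3.141593 * 3.8025 = 11.9459 m^2
N * area / 10000 * 100 = 396 * 11.9459 / 10000 * 100 = 47.3058
CC = min(100, 47.3058) = 47.3058 ≈ 47.3%

47.3%


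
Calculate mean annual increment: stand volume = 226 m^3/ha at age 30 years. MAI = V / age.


MAI = 226 / 30 = 7.5333 ≈ 7.53 m^3/ha/yr

7.53 m^3/ha/yr


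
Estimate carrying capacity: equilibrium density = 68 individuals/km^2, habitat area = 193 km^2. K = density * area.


K = 68 * 193 = 13124 individuals

13124 individuals


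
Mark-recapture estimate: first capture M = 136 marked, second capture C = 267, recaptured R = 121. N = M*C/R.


N = M * C / R = 136 * 267 / 121 = 36312 / 121 = 300.10 ≈ 300

300 individuals


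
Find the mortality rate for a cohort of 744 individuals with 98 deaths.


Mortality rate = 98 / 744 = 0.131720 ≈ 0.1317

0.1317


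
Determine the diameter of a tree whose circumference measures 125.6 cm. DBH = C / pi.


DBH = C / pi = 125.6 / 3.141593 = 39.9797 ≈ 39.98 cm

39.98 cm


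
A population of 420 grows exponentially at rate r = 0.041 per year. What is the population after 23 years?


r*t = 0.041 * 23 = 0.943
exp(0.943) = 2.56767
N = 420 * 2.56767 = 1078.42 ≈ 1078

1078


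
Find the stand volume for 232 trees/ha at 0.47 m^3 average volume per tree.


V_stand = 232 * 0.47 = 109.04 ≈ 109.0 m^3/ha

109.0 m^3/ha


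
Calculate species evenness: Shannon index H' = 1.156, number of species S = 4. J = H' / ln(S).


ln(4) = 1.38629
J = H' / ln(S) = 1.156 / 1.38629 = 0.833880 ≈ 0.8339

0.8339


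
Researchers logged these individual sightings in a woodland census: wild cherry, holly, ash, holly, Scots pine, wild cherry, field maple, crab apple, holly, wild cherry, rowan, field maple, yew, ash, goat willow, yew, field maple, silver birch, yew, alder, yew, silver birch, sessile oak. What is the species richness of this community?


Total individuals logged = 23
Distinct species (count of individuals): wild cherry (3), holly (3), ash (2), Scots pine (1), field maple (3), crab apple (1), rowan (1), yew (4), goat willow (1), silver birch (2), alder (1), sessile oak (1)
Species richness = number of distinct species = 12

12


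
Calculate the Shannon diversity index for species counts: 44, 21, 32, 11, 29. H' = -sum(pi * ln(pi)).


Total N = 44 + 21 + 32 + 11 + 29 = 137
Per-species terms:
  p = 44/137 = 0.321168; ln(p) = -1.135791; p*ln(p) = 0.321168 * (-1.135791) = -0.364780
  p = 21/137 = 0.153285; ln(p) = -1.875456; p*ln(p) = 0.153285 * (-1.875456) = -0.287479
  p = 32/137 = 0.233577; ln(p) = -1.454243; p*ln(p) = 0.233577 * (-1.454243) = -0.339678
  p = 11/137 = 0.080292; ln(p) = -2.522085; p*ln(p) = 0.080292 * (-2.522085) = -0.202503
  p = 29/137 = 0.211679; ln(p) = -1.552684; p*ln(p) = 0.211679 * (-1.552684) = -0.328671
sum(p*ln(p)) = (-0.364780) + (-0.287479) + (-0.339678) + (-0.202503) + (-0.328671) = -1.523111
H' = -(-1.523111) = 1.523111 ≈ 1.5231

1.5231


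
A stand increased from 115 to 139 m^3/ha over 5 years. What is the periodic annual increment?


PAI = (V2 - V1) / period = (139 - 115) / 5 = 24 / 5 = 4.80 m^3/ha/yr

4.80 m^3/ha/yr


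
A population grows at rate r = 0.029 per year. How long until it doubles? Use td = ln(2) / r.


td = ln(2) / 0.029 = 0.693147 / 0.029 = 23.9016 ≈ 23.9 years

23.9 years


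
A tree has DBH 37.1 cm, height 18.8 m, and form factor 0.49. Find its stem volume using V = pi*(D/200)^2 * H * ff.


(D/200)^2 = (37.1/200)^2 = 0.1855^2 = 0.03441025
BA = 3.141593 * 0.03441025 = 0.108103 m^2
V = 0.108103 * 18.8 * 0.49 = 0.995845 ≈ 0.996 m^3

0.996 m^3


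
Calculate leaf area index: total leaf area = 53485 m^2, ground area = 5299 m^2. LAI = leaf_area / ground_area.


LAI = 53485 / 5299 = 10.0934 ≈ 10.09

10.09


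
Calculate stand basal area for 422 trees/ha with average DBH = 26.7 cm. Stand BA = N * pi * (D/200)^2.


(D/200)^2 = (26.7/200)^2 = 0.1335^2 = 0.01782225
Individual BA = 3.141593 * 0.01782225 = 0.0559903 m^2
Stand BA = 422 * 0.0559903 = 23.6279 ≈ 23.63 m^2/ha

23.63 m^2/ha


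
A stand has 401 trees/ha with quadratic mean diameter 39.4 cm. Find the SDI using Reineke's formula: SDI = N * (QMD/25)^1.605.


QMD/25 = 39.4/25 = 1.576
(1.576)^1.605 = exp(1.605 * ln(1.576)) = exp(1.605 * 0.454890) = exp(0.730098) = 2.07528
SDI = 401 * 2.07528 = 832.187 ≈ 832

832


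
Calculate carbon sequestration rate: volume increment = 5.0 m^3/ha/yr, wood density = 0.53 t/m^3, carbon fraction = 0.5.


C = 5.0 * 0.53 * 0.5 = 1.325 ≈ 1.33 t C/ha/yr

1.33 t C/ha/yr


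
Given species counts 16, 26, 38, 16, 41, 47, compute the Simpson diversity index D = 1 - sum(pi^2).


Total N = 16 + 26 + 38 + 16 + 41 + 47 = 184
Per-species terms:
  p = 16/184 = 0.086957; p^2 = 0.086957^2 = 0.007562
  p = 26/184 = 0.141304; p^2 = 0.141304^2 = 0.019967
  p = 38/184 = 0.206522; p^2 = 0.206522^2 = 0.042651
  p = 16/184 = 0.086957; p^2 = 0.086957^2 = 0.007562
  p = 41/184 = 0.222826; p^2 = 0.222826^2 = 0.049651
  p = 47/184 = 0.255435; p^2 = 0.255435^2 = 0.065247
sum(p^2) = 0.007562 + 0.019967 + 0.042651 + 0.007562 + 0.049651 + 0.065247 = 0.192640
D = 1 - 0.192640 = 0.807360 ≈ 0.8074

0.8074


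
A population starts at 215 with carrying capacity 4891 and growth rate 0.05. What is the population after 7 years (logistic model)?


(K - N0)/N0 = (4891 - 215)/215 = 4676/215 = 21.7488
r*t = 0.05 * 7 = 0.35; exp(-0.35) = 0.704688
21.7488 * 0.704688 = 15.3261
1 + 15.3261 = 16.3261
N = 4891 / 16.3261 = 299.582 ≈ 300

300


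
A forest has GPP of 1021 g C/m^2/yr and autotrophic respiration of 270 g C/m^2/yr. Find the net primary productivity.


NPP = GPP - Ra = 1021 - 270 = 751 g C/m^2/yr

751 g C/m^2/yr


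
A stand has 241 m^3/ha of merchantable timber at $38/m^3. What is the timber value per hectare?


Value = 241 * 38 = $9158/ha

$9158/ha


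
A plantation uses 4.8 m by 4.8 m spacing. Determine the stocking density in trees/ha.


N = 10000 / 4.8^2 = 10000 / 23.04 = 434.028 ≈ 434 trees/ha

434 trees/ha


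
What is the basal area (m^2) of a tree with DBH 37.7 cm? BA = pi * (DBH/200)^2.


D/200 = 37.7/200 = 0.1885 m
(D/200)^2 = 0.1885^2 = 0.03553225
BA = 3.141593 * 0.03553225 = 0.111628 ≈ 0.1116 m^2

0.1116 m^2


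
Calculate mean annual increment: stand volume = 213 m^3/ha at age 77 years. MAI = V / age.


MAI = 213 / 77 = 2.7662 ≈ 2.77 m^3/ha/yr

2.77 m^3/ha/yr


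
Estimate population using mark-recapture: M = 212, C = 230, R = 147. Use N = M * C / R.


N = M * C / R = 212 * 230 / 147 = 48760 / 147 = 331.70 ≈ 332

332 individuals


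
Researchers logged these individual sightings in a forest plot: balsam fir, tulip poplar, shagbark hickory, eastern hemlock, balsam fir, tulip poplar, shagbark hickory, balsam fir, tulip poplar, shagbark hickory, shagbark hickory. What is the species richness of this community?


Total individuals logged = 11
Distinct species (count of individuals): balsam fir (3), tulip poplar (3), shagbark hickory (4), eastern hemlock (1)
Species richness = number of distinct species = 4

4


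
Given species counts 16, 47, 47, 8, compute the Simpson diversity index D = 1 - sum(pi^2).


Total N = 16 + 47 + 47 + 8 = 118
Per-species terms:
  p = 16/118 = 0.135593; p^2 = 0.135593^2 = 0.018385
  p = 47/118 = 0.398305; p^2 = 0.398305^2 = 0.158647
  p = 47/118 = 0.398305; p^2 = 0.398305^2 = 0.158647
  p = 8/118 = 0.067797; p^2 = 0.067797^2 = 0.004596
sum(p^2) = 0.018385 + 0.158647 + 0.158647 + 0.004596 = 0.340275
D = 1 - 0.340275 = 0.659725 ≈ 0.6597

0.6597


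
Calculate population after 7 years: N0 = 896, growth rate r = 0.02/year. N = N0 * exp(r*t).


r*t = 0.02 * 7 = 0.14
exp(0.14) = 1.15027
N = 896 * 1.15027 = 1030.64 ≈ 1031

1031


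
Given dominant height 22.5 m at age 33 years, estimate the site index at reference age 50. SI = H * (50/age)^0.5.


50/33 = 1.51515
(1.51515)^0.5 = 1.23091
SI = 22.5 * 1.23091 = 27.6955 ≈ 27.7 m

27.7 m


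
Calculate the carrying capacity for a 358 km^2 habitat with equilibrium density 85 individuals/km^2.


K = 85 * 358 = 30430 individuals

30430 individuals


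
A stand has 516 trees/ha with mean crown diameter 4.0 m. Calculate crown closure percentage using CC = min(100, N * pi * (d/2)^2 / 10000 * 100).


(d/2)^2 = (4.0/2)^2 = 2^2 = 4
Crown area = 3.141593 * 4 = 12.5664 m^2
N * area / 10000 * 100 = 516 * 12.5664 / 10000 * 100 = 64.8426
CC = min(100, 64.8426) = 64.8426 ≈ 64.8%

64.8%


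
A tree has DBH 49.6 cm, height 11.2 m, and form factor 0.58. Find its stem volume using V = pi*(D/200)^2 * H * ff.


(D/200)^2 = (49.6/200)^2 = 0.248^2 = 0.061504
BA = 3.141593 * 0.061504 = 0.193221 m^2
V = 0.193221 * 11.2 * 0.58 = 1.25516 ≈ 1.255 m^3

1.255 m^3
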